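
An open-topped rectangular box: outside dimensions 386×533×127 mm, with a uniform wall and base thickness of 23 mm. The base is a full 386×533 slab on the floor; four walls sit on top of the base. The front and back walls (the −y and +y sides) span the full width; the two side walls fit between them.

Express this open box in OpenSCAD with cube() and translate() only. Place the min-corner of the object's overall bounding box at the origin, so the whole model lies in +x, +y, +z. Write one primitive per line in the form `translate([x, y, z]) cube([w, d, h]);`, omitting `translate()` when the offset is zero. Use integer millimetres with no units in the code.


cube([386, 533, 23]);
translate([0, 0, 23]) cube([386, 23, 104]);
translate([0, 510, 23]) cube([386, 23, 104]);
translate([0, 23, 23]) cube([23, 487, 104]);
translate([363, 23, 23]) cube([23, 487, 104]);


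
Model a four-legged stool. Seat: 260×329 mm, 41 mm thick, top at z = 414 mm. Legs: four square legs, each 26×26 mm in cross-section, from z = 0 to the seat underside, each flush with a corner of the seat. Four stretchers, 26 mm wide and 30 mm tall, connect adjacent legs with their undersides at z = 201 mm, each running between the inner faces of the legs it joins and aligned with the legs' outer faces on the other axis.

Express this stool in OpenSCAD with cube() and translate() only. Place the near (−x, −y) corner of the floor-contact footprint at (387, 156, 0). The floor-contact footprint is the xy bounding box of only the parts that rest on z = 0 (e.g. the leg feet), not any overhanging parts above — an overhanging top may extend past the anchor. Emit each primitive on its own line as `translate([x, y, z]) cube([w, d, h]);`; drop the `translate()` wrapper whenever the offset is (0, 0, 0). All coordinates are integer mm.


// leg_h = 414 - 41 = 373
// stretcher span = 260 - 2*26 = 208
translate([387, 156, 373]) cube([260, 329, 41]);
translate([387, 156, 0]) cube([26, 26, 373]);
translate([621, 156, 0]) cube([26, 26, 373]);
translate([387, 459, 0]) cube([26, 26, 373]);
translate([621, 459, 0]) cube([26, 26, 373]);
translate([413, 156, 201]) cube([208, 26, 30]);
translate([413, 459, 201]) cube([208, 26, 30]);
translate([387, 182, 201]) cube([26, 277, 30]);
translate([621, 182, 201]) cube([26, 277, 30]);


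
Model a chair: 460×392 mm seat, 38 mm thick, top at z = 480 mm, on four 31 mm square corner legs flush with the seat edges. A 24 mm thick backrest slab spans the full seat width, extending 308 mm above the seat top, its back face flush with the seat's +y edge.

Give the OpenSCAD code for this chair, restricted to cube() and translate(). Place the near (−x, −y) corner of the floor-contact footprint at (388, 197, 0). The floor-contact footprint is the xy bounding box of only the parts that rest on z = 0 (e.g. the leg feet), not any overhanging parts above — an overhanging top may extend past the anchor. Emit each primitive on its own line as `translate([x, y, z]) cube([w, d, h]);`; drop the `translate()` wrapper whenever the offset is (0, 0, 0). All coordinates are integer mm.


translate([388, 197, 442]) cube([460, 392, 38]);
translate([388, 197, 0]) cube([31, 31, 442]);
translate([817, 197, 0]) cube([31, 31, 442]);
translate([388, 558, 0]) cube([31, 31, 442]);
translate([817, 558, 0]) cube([31, 31, 442]);
translate([388, 565, 480]) cube([460, 24, 308]);


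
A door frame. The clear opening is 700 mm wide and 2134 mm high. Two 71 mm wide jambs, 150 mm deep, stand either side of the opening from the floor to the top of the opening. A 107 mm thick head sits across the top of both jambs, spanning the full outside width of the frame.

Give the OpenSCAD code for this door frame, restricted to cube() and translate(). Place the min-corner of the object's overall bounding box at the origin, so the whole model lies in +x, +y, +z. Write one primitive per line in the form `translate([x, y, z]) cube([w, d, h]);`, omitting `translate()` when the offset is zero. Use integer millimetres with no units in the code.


cube([71, 150, 2134]);
translate([771, 0, 0]) cube([71, 150, 2134]);
translate([0, 0, 2134]) cube([842, 150, 107]);


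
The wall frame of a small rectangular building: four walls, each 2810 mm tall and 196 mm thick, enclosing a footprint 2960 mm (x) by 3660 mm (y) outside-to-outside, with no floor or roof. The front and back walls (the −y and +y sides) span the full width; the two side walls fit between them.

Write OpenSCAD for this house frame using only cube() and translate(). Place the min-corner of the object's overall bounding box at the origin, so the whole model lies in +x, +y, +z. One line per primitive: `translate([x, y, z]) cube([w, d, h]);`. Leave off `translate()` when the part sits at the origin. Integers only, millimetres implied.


cube([2960, 196, 2810]);
translate([0, 3464, 0]) cube([2960, 196, 2810]);
translate([0, 196, 0]) cube([196, 3268, 2810]);
translate([2764, 196, 0]) cube([196, 3268, 2810]);


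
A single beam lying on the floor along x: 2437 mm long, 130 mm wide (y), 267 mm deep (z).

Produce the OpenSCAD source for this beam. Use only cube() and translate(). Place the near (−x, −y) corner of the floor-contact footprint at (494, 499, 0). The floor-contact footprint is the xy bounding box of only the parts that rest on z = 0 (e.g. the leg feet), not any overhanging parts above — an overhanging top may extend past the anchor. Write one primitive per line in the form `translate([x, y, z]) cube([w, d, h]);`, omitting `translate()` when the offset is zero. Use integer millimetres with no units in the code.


translate([494, 499, 0]) cube([2437, 130, 267]);


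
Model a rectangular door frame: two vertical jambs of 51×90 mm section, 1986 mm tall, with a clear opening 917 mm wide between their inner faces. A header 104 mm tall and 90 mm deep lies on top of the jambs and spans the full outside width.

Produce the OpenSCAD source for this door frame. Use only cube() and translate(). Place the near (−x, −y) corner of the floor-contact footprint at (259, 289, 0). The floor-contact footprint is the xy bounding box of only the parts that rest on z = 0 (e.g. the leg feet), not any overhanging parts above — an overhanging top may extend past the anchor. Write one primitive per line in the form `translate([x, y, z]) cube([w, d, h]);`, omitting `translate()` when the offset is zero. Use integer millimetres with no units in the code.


translate([259, 289, 0]) cube([51, 90, 1986]);
translate([1227, 289, 0]) cube([51, 90, 1986]);
translate([259, 289, 1986]) cube([1019, 90, 104]);


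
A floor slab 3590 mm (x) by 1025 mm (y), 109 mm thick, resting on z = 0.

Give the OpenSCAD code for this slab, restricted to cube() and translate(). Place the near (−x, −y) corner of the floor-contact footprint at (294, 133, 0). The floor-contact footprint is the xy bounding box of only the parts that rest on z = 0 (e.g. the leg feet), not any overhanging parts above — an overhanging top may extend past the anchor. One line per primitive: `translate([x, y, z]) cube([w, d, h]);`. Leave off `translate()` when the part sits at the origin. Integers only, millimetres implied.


translate([294, 133, 0]) cube([3590, 1025, 109]);


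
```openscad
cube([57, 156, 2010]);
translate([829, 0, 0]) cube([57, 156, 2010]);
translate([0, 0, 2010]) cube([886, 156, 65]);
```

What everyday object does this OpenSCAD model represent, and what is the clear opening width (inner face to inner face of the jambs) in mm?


A door frame. The clear opening width is 772 mm.

Two 2010 mm tall posts with a header on top — a door frame. The left jamb is 57 mm wide at x = 0; the right jamb starts at x = 829. The clear opening is 829 − 57 = 772 mm.


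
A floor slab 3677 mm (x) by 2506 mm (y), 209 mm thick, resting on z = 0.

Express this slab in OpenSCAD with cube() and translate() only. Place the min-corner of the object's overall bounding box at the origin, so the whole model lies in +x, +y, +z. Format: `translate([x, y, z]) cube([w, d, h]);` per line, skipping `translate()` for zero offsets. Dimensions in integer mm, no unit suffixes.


cube([3677, 2506, 209]);


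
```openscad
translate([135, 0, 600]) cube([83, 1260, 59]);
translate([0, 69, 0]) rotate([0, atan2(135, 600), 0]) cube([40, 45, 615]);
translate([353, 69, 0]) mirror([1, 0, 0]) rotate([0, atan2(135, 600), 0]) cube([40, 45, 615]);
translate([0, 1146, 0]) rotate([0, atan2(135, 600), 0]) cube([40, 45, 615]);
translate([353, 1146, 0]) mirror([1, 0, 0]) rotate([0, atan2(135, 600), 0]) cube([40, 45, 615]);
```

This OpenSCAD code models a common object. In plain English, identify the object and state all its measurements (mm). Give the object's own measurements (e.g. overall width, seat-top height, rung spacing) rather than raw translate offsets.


A sawhorse. A 83×1260×59 mm beam (x, y, z) sits on two A-frame leg pairs. Each pair is two raked legs of 40×45 mm section (45 mm along y) splaying symmetrically in x. Each leg rises 600 mm vertically over 135 mm of horizontal reach and is 615 mm long along its own axis. Every leg's outer bottom edge rests on the floor and its outer top edge meets a bottom edge of the beam — the left legs (tilting toward +x) meet the beam's −x bottom edge, the right legs (their mirror images, tilting toward −x) meet its +x bottom edge — so the leg tops tuck under the beam, the beam's underside is 600 mm above the floor, and the feet are 353 mm apart outside-to-outside with the beam centred between them. The two leg pairs are set in 69 mm from either end of the beam.


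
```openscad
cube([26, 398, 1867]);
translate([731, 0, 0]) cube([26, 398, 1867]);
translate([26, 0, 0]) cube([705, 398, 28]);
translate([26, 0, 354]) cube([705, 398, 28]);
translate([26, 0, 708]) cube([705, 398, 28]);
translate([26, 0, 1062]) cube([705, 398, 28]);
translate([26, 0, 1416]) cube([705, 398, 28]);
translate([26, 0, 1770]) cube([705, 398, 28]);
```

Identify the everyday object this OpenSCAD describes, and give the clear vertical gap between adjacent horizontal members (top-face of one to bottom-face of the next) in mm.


A bookshelf. The clear shelf gap is 326 mm.

Two tall side panels with 6 horizontal boards between them — a bookshelf. The first two shelf undersides are at z = 0 and z = 354; with shelf thickness 28, the clear gap is 354 − 0 − 28 = 326 mm.


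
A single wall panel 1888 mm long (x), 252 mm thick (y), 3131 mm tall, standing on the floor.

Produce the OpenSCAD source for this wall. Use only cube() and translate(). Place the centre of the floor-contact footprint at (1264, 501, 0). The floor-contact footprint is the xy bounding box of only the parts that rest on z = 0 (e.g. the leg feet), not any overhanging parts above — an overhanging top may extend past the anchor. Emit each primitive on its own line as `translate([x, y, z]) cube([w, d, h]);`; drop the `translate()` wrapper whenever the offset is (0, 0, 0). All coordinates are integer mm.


translate([320, 375, 0]) cube([1888, 252, 3131]);


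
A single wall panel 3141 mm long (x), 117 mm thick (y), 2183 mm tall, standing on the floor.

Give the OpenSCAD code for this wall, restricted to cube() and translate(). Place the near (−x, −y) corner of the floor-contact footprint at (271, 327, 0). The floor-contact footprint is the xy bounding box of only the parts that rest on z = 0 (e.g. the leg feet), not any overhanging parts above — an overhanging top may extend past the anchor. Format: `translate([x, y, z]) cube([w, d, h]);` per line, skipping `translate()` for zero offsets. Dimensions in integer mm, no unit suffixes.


translate([271, 327, 0]) cube([3141, 117, 2183]);


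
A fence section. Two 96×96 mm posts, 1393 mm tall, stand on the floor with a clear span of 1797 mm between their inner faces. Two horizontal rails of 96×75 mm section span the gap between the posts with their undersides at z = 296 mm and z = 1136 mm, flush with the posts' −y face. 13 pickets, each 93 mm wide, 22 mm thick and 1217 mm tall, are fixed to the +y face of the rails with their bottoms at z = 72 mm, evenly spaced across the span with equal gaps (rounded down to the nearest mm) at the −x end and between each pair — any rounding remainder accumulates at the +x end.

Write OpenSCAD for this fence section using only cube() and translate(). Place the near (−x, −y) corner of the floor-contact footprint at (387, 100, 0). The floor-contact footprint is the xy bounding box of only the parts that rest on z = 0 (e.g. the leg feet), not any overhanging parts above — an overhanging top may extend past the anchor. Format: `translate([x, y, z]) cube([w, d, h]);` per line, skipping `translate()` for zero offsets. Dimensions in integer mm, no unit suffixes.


translate([387, 100, 0]) cube([96, 96, 1393]);
translate([2280, 100, 0]) cube([96, 96, 1393]);
translate([483, 100, 296]) cube([1797, 96, 75]);
translate([483, 100, 1136]) cube([1797, 96, 75]);
translate([525, 196, 72]) cube([93, 22, 1217]);
translate([660, 196, 72]) cube([93, 22, 1217]);
translate([795, 196, 72]) cube([93, 22, 1217]);
translate([930, 196, 72]) cube([93, 22, 1217]);
translate([1065, 196, 72]) cube([93, 22, 1217]);
translate([1200, 196, 72]) cube([93, 22, 1217]);
translate([1335, 196, 72]) cube([93, 22, 1217]);
translate([1470, 196, 72]) cube([93, 22, 1217]);
translate([1605, 196, 72]) cube([93, 22, 1217]);
translate([1740, 196, 72]) cube([93, 22, 1217]);
translate([1875, 196, 72]) cube([93, 22, 1217]);
translate([2010, 196, 72]) cube([93, 22, 1217]);
translate([2145, 196, 72]) cube([93, 22, 1217]);


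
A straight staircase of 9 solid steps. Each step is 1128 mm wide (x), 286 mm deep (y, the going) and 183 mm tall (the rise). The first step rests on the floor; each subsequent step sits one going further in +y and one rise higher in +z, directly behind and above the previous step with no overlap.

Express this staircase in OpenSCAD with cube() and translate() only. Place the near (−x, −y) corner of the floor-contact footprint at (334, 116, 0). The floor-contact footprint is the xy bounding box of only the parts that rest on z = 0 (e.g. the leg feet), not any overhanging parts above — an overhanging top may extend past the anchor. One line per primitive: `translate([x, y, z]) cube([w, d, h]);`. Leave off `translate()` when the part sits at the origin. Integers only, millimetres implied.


translate([334, 116, 0]) cube([1128, 286, 183]);
translate([334, 402, 183]) cube([1128, 286, 183]);
translate([334, 688, 366]) cube([1128, 286, 183]);
translate([334, 974, 549]) cube([1128, 286, 183]);
translate([334, 1260, 732]) cube([1128, 286, 183]);
translate([334, 1546, 915]) cube([1128, 286, 183]);
translate([334, 1832, 1098]) cube([1128, 286, 183]);
translate([334, 2118, 1281]) cube([1128, 286, 183]);
translate([334, 2404, 1464]) cube([1128, 286, 183]);


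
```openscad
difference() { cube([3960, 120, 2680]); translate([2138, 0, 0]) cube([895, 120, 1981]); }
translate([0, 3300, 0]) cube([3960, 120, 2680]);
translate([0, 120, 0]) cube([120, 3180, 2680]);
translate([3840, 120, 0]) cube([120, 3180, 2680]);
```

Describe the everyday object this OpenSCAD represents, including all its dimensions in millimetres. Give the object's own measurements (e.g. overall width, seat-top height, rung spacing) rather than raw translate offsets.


A single room: four walls, each 2680 mm tall and 120 mm thick, enclosing an outside footprint 3960×3420 mm (x × y), no floor or roof. The front and back walls (−y and +y sides) run the full x-width; the side walls fit between their inner faces. A door opening 895 mm wide and 1981 mm tall is cut through the front wall from the floor up, its −x edge 2138 mm from the wall's −x end.


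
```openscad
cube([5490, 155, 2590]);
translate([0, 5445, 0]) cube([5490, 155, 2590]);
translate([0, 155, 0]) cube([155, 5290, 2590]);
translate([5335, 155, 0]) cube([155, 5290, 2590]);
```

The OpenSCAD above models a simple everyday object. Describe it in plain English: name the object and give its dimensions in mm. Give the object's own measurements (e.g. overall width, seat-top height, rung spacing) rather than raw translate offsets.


The wall frame of a small rectangular building: four walls, each 2590 mm tall and 155 mm thick, enclosing a footprint 5490 mm (x) by 5600 mm (y) outside-to-outside, with no floor or roof. The front and back walls (the −y and +y sides) span the full width; the two side walls fit between them.


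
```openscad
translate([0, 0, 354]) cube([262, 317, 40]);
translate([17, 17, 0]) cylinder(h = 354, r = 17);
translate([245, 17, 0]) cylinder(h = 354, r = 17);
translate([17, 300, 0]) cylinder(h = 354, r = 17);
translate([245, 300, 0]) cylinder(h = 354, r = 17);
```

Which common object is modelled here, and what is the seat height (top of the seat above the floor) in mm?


A stool. The seat height is 394 mm.

A 262×317×40 slab at z = 354 on four corner cylinders — a stool. The seat top is 354 + 40 = 394 mm.


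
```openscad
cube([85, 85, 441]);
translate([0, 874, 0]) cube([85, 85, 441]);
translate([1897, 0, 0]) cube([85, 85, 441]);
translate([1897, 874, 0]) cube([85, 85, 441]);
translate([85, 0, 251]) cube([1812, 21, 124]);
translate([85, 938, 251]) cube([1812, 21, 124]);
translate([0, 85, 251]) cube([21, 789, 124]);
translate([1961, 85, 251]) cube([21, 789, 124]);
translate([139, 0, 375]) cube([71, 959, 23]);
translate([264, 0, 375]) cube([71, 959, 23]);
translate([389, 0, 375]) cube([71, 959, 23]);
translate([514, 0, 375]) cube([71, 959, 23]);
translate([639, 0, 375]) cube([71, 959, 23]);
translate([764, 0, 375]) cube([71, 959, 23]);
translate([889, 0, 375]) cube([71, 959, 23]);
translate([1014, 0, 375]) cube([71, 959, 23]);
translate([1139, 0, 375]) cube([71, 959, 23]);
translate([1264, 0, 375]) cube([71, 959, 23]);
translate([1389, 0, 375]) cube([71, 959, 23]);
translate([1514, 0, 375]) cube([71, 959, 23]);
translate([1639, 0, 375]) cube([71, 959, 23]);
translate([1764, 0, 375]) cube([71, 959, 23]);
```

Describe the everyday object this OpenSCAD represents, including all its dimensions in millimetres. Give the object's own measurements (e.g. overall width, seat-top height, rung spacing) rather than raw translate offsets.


A bed frame 1982 mm long (x) by 959 mm wide (y). Four 85×85 mm corner posts, 441 mm tall, at the corners of the footprint. Four rails of 21 mm thickness and 124 mm height run between adjacent posts with their undersides at z = 251 mm, their outer faces flush with the outside of the frame (the two x-running rails run between the posts' inner faces; the two y-running rails run between the posts' inner faces). 14 slats, each 71 mm wide (x) and 23 mm thick, lie across the top of the two x-running rails, running the full 959 mm width of the frame in y; along x they sit between the end posts with a 54 mm gap after the −x posts and between neighbouring slats, leaving 62 mm before the +x posts.


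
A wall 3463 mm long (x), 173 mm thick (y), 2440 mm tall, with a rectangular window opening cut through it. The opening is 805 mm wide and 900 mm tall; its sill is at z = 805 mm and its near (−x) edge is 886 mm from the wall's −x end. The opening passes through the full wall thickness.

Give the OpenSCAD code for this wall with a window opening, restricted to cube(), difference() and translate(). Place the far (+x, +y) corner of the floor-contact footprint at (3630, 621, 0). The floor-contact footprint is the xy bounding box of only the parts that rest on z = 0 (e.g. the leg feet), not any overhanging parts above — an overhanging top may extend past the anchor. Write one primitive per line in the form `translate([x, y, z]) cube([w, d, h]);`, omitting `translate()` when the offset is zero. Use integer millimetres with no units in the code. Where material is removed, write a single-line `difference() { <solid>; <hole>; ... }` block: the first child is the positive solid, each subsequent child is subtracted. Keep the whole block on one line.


difference() { translate([167, 448, 0]) cube([3463, 173, 2440]); translate([1053, 448, 805]) cube([805, 173, 900]); }


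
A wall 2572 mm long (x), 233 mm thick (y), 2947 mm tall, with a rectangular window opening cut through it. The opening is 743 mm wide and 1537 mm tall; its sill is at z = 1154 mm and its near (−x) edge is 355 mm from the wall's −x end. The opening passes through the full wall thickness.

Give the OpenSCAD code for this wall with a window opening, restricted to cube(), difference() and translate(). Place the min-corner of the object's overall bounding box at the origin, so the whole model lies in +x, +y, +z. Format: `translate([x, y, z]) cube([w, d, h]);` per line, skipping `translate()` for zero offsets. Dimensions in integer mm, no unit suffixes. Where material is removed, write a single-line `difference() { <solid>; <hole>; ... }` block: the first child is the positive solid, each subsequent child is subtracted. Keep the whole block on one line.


difference() { cube([2572, 233, 2947]); translate([355, 0, 1154]) cube([743, 233, 1537]); }


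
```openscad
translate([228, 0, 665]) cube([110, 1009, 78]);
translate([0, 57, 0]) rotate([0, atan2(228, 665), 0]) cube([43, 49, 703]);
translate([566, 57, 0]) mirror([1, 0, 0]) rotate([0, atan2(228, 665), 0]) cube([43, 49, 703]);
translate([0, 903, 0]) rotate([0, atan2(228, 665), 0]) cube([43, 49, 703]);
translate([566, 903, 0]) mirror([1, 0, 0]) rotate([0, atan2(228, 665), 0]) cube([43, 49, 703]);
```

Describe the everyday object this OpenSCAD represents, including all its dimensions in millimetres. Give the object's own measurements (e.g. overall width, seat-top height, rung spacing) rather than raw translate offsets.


A sawhorse. A 110×1009×78 mm beam (x, y, z) sits on two A-frame leg pairs. Each pair is two raked legs of 43×49 mm section (49 mm along y) splaying symmetrically in x. Each leg rises 665 mm vertically over 228 mm of horizontal reach and is 703 mm long along its own axis. Every leg's outer bottom edge rests on the floor and its outer top edge meets a bottom edge of the beam — the left legs (tilting toward +x) meet the beam's −x bottom edge, the right legs (their mirror images, tilting toward −x) meet its +x bottom edge — so the leg tops tuck under the beam, the beam's underside is 665 mm above the floor, and the feet are 566 mm apart outside-to-outside with the beam centred between them. The two leg pairs are set in 57 mm from either end of the beam.


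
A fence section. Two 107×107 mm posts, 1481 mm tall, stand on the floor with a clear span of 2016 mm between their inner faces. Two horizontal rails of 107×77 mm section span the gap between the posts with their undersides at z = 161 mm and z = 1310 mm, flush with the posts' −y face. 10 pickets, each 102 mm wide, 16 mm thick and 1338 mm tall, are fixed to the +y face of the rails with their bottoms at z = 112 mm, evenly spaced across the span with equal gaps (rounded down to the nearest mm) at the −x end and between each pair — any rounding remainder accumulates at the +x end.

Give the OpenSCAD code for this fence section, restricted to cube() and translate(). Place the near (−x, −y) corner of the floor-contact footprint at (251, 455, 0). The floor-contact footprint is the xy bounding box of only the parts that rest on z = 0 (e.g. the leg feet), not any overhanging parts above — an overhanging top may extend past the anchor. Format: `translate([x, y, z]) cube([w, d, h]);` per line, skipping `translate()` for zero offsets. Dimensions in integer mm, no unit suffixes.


translate([251, 455, 0]) cube([107, 107, 1481]);
translate([2374, 455, 0]) cube([107, 107, 1481]);
translate([358, 455, 161]) cube([2016, 107, 77]);
translate([358, 455, 1310]) cube([2016, 107, 77]);
translate([448, 562, 112]) cube([102, 16, 1338]);
translate([640, 562, 112]) cube([102, 16, 1338]);
translate([832, 562, 112]) cube([102, 16, 1338]);
translate([1024, 562, 112]) cube([102, 16, 1338]);
translate([1216, 562, 112]) cube([102, 16, 1338]);
translate([1408, 562, 112]) cube([102, 16, 1338]);
translate([1600, 562, 112]) cube([102, 16, 1338]);
translate([1792, 562, 112]) cube([102, 16, 1338]);
translate([1984, 562, 112]) cube([102, 16, 1338]);
translate([2176, 562, 112]) cube([102, 16, 1338]);


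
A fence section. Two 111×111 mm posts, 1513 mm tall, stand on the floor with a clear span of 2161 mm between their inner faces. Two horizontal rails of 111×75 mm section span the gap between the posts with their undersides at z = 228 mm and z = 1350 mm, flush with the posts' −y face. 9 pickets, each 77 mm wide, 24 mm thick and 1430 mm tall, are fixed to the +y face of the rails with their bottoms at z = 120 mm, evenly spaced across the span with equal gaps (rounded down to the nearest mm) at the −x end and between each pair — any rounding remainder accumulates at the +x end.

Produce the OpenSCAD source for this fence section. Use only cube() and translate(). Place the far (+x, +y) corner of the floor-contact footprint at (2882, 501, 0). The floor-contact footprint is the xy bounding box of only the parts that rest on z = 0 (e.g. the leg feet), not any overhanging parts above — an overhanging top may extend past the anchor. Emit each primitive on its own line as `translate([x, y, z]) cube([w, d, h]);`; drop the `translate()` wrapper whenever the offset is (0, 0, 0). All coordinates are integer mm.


translate([499, 390, 0]) cube([111, 111, 1513]);
translate([2771, 390, 0]) cube([111, 111, 1513]);
translate([610, 390, 228]) cube([2161, 111, 75]);
translate([610, 390, 1350]) cube([2161, 111, 75]);
translate([756, 501, 120]) cube([77, 24, 1430]);
translate([979, 501, 120]) cube([77, 24, 1430]);
translate([1202, 501, 120]) cube([77, 24, 1430]);
translate([1425, 501, 120]) cube([77, 24, 1430]);
translate([1648, 501, 120]) cube([77, 24, 1430]);
translate([1871, 501, 120]) cube([77, 24, 1430]);
translate([2094, 501, 120]) cube([77, 24, 1430]);
translate([2317, 501, 120]) cube([77, 24, 1430]);
translate([2540, 501, 120]) cube([77, 24, 1430]);


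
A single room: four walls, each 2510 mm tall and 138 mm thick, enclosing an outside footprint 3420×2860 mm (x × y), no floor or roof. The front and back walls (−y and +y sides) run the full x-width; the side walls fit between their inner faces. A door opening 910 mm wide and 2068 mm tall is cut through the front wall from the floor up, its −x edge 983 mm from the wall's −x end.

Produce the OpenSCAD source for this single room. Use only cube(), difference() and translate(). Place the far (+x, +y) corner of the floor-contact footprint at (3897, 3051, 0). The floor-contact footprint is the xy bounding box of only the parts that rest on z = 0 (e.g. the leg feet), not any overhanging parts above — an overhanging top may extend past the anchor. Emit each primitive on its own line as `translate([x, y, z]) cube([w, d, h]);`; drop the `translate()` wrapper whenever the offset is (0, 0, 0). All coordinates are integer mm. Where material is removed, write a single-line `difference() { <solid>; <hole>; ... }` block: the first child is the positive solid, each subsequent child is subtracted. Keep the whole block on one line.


difference() { translate([477, 191, 0]) cube([3420, 138, 2510]); translate([1460, 191, 0]) cube([910, 138, 2068]); }
translate([477, 2913, 0]) cube([3420, 138, 2510]);
translate([477, 329, 0]) cube([138, 2584, 2510]);
translate([3759, 329, 0]) cube([138, 2584, 2510]);


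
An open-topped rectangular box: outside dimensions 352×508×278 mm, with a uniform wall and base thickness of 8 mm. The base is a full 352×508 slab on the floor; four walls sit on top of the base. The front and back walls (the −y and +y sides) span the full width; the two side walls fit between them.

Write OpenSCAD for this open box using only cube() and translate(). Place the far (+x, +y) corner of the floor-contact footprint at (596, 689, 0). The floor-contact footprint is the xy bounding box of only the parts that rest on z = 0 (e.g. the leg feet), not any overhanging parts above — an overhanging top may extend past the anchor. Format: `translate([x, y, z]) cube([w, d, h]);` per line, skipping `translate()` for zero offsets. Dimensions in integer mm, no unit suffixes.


translate([244, 181, 0]) cube([352, 508, 8]);
translate([244, 181, 8]) cube([352, 8, 270]);
translate([244, 681, 8]) cube([352, 8, 270]);
translate([244, 189, 8]) cube([8, 492, 270]);
translate([588, 189, 8]) cube([8, 492, 270]);


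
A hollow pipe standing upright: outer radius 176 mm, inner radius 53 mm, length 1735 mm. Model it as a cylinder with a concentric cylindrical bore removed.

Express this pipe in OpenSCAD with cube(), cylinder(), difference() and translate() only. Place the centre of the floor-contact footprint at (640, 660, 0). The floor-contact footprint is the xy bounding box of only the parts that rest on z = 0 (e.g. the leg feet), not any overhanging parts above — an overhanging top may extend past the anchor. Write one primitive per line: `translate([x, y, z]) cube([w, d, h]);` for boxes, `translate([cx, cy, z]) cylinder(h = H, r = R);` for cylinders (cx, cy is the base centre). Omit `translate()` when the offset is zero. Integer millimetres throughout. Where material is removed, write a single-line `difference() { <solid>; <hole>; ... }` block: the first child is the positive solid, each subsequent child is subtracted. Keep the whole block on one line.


difference() { translate([640, 660, 0]) cylinder(h = 1735, r = 176); translate([640, 660, 0]) cylinder(h = 1735, r = 53); }


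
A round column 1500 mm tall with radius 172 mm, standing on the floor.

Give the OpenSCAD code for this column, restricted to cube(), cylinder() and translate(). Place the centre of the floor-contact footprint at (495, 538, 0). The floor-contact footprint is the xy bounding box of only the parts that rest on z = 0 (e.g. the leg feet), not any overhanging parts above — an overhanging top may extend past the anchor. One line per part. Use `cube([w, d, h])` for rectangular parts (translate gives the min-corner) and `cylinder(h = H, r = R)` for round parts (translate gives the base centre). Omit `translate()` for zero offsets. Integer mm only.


translate([495, 538, 0]) cylinder(h = 1500, r = 172);


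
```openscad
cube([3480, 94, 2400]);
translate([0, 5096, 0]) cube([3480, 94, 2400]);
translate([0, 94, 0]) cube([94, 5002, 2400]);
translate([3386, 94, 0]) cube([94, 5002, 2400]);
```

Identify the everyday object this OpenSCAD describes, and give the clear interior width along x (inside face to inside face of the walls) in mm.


A house (or room) frame. The interior width is 3292 mm.

Four 2400 mm walls enclosing a rectangle with no floor or roof — a room or house frame. Outside width is 3480 mm and wall thickness is 94 mm, so the interior width is 3480 − 2 × 94 = 3292 mm.


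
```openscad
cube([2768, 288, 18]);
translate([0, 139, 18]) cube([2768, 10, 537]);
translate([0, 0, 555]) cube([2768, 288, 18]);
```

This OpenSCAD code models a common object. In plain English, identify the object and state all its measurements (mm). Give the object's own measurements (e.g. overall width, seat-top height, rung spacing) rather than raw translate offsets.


An I-beam lying along x, 2768 mm long. Overall section height 573 mm. Two flanges 288 mm wide (y) and 18 mm thick, one on the floor and one at the top; a web 10 mm thick runs between them, centred on the flange width.


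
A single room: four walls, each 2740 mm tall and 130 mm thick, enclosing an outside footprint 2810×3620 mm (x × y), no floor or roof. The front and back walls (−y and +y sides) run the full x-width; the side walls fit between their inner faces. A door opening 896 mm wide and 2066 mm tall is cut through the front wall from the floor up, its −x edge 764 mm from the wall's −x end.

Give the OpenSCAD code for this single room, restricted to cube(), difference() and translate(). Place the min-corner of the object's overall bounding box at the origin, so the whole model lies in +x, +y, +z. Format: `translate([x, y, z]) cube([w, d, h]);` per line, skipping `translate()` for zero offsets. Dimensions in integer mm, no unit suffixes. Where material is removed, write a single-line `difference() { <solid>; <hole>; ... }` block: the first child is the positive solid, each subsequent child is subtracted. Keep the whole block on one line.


difference() { cube([2810, 130, 2740]); translate([764, 0, 0]) cube([896, 130, 2066]); }
translate([0, 3490, 0]) cube([2810, 130, 2740]);
translate([0, 130, 0]) cube([130, 3360, 2740]);
translate([2680, 130, 0]) cube([130, 3360, 2740]);


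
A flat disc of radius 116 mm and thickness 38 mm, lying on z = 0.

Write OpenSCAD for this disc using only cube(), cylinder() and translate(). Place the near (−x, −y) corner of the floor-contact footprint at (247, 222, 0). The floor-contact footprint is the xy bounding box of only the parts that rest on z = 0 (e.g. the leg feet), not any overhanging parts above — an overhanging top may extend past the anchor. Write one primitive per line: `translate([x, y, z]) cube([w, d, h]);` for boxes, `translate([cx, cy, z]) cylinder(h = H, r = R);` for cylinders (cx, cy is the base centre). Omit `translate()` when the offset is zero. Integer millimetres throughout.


translate([363, 338, 0]) cylinder(h = 38, r = 116);


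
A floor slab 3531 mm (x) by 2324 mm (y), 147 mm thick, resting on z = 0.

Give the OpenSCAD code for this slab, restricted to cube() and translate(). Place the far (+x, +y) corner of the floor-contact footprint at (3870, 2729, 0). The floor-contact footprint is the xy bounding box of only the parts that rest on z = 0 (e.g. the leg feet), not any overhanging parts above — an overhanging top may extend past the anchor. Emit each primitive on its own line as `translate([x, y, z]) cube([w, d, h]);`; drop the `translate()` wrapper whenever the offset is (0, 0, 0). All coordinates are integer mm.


translate([339, 405, 0]) cube([3531, 2324, 147]);


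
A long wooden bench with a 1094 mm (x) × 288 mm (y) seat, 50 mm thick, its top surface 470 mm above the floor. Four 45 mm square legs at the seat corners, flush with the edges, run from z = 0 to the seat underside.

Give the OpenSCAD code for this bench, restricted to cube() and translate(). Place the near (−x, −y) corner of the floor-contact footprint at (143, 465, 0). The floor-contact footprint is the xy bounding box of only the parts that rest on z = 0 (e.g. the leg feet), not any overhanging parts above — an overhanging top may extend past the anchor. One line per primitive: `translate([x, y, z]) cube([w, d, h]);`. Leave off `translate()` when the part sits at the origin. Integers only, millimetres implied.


translate([143, 465, 420]) cube([1094, 288, 50]);
translate([143, 465, 0]) cube([45, 45, 420]);
translate([143, 708, 0]) cube([45, 45, 420]);
translate([1192, 465, 0]) cube([45, 45, 420]);
translate([1192, 708, 0]) cube([45, 45, 420]);


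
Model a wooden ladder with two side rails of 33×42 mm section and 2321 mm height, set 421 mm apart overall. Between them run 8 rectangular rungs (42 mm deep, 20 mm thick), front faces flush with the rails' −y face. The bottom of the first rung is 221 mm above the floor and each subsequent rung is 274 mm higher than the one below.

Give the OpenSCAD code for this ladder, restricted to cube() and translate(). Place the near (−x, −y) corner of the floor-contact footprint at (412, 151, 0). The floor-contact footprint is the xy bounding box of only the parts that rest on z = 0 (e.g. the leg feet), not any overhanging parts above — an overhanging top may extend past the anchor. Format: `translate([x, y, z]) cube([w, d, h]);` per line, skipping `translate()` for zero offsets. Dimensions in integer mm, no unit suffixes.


// rung span = 421 - 2*33 = 355
// rung[k] z = 221 + k*274
translate([412, 151, 0]) cube([33, 42, 2321]);
translate([800, 151, 0]) cube([33, 42, 2321]);
translate([445, 151, 221]) cube([355, 42, 20]);
translate([445, 151, 495]) cube([355, 42, 20]);
translate([445, 151, 769]) cube([355, 42, 20]);
translate([445, 151, 1043]) cube([355, 42, 20]);
translate([445, 151, 1317]) cube([355, 42, 20]);
translate([445, 151, 1591]) cube([355, 42, 20]);
translate([445, 151, 1865]) cube([355, 42, 20]);
translate([445, 151, 2139]) cube([355, 42, 20]);


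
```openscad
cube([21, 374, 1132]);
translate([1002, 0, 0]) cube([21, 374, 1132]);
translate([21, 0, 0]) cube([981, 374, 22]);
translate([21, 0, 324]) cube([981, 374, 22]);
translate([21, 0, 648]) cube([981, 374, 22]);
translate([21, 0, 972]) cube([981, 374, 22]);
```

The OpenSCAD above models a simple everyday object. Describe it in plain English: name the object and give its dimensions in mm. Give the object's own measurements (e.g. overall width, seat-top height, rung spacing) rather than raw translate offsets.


An open bookshelf. Two side panels, each 21 mm thick, 374 mm deep and 1132 mm tall, stand 1023 mm apart (outside-to-outside). Between them sit 4 shelves, each 22 mm thick and 374 mm deep, spanning the full gap between the sides. The bottom shelf rests on the floor (its underside at z = 0) and the clear gap between one shelf's top and the next shelf's underside is 302 mm.


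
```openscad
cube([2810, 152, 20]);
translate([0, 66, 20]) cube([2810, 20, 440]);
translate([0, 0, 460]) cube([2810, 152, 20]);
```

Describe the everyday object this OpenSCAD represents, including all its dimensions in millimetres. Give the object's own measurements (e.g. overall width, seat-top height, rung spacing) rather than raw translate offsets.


An I-beam lying along x, 2810 mm long. Overall section height 480 mm. Two flanges 152 mm wide (y) and 20 mm thick, one on the floor and one at the top; a web 20 mm thick runs between them, centred on the flange width.


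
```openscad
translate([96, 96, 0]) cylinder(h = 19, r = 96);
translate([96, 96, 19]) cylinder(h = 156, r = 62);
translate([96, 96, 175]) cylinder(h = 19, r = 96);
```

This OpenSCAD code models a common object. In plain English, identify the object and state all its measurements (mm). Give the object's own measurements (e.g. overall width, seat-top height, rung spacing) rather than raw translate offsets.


A spool: two coaxial disc flanges of radius 96 mm and thickness 19 mm, joined by a core cylinder of radius 62 mm and height 156 mm. The lower flange rests on z = 0 and the three cylinders share a vertical axis.


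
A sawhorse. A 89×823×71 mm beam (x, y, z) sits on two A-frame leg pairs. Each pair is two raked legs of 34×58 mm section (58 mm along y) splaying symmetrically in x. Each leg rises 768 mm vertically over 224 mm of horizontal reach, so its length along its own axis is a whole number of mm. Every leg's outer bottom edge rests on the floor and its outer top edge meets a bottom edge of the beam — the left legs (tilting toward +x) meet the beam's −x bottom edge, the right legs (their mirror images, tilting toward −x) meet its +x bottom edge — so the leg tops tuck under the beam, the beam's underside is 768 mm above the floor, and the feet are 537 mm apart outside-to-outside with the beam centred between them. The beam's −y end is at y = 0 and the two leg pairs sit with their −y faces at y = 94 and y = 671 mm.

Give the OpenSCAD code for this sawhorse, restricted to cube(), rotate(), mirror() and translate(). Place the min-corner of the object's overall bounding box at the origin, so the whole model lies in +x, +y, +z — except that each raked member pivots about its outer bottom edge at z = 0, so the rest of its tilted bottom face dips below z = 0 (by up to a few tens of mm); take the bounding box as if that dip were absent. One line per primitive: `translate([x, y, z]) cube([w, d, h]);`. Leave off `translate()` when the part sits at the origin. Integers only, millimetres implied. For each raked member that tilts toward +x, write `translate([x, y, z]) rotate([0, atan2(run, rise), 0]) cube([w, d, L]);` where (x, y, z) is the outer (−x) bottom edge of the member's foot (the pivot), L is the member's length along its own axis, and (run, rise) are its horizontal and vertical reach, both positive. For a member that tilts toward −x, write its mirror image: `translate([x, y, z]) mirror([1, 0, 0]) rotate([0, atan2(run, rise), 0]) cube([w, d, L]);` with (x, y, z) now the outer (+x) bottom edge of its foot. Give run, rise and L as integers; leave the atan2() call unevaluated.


translate([224, 0, 768]) cube([89, 823, 71]);
translate([0, 94, 0]) rotate([0, atan2(224, 768), 0]) cube([34, 58, 800]);
translate([537, 94, 0]) mirror([1, 0, 0]) rotate([0, atan2(224, 768), 0]) cube([34, 58, 800]);
translate([0, 671, 0]) rotate([0, atan2(224, 768), 0]) cube([34, 58, 800]);
translate([537, 671, 0]) mirror([1, 0, 0]) rotate([0, atan2(224, 768), 0]) cube([34, 58, 800]);
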